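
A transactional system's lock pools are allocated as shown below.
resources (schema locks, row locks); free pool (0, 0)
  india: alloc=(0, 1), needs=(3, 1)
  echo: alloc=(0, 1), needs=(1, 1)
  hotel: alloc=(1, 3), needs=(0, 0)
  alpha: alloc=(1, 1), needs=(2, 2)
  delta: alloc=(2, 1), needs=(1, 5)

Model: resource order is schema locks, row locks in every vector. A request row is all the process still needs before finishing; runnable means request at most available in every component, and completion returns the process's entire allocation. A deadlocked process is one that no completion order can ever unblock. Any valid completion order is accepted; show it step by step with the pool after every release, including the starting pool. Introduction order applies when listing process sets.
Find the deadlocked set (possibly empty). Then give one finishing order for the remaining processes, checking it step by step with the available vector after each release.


Deadlocked set: india, alpha and delta.
Key observation: after hotel, echo the pool peaks at (1, 4), and each blocked process is short somewhere: india on schema locks; alpha on schema locks; delta on row locks.
One completion order for the rest: hotel, echo. Check, step by step:
  pool = (0, 0)
  hotel needs (0, 0) <= (0, 0) -> finishes; pool += (1, 3) = (1, 3)
  echo needs (1, 1) <= (1, 3) -> finishes; pool += (0, 1) = (1, 4)
The blocked processes can never fit:
  india cannot run: need (3, 1) vs free (1, 4) (insufficient schema locks)
  alpha cannot run: need (2, 2) vs free (1, 4) (insufficient schema locks)
  delta cannot run: need (1, 5) vs free (1, 4) (insufficient row locks)


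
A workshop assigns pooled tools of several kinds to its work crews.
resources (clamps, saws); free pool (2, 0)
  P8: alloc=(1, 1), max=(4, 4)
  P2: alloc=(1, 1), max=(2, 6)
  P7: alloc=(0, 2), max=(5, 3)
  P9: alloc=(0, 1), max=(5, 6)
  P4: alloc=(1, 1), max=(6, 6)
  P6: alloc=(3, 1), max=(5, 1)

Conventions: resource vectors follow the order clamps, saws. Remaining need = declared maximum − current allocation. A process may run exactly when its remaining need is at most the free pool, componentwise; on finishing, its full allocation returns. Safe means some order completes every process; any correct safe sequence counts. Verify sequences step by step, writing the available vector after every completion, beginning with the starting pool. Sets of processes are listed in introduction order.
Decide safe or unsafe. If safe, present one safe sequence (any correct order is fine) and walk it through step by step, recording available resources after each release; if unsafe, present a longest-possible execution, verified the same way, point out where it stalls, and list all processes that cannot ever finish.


The state is UNSAFE.
Key observation: once P6, P7, P8 finish, the pool peaks at (6, 4) — and every remaining process still needs more saws than that.
A maximal execution: P6, P7, P8 — then nothing else fits. Step-by-step check:
  pool = (2, 0)
  run P6 (needs (2, 0), free (2, 0)); after release of (3, 1) the pool is (5, 1)
  run P7 (needs (5, 1), free (5, 1)); after release of (0, 2) the pool is (5, 3)
  run P8 (needs (3, 3), free (5, 3)); after release of (1, 1) the pool is (6, 4)
  blocked: P2 wants (1, 5), pool (6, 4) — not enough saws
  blocked: P9 wants (5, 5), pool (6, 4) — not enough saws
  blocked: P4 wants (5, 5), pool (6, 4) — not enough saws
Never able to finish: P2, P9 and P4.


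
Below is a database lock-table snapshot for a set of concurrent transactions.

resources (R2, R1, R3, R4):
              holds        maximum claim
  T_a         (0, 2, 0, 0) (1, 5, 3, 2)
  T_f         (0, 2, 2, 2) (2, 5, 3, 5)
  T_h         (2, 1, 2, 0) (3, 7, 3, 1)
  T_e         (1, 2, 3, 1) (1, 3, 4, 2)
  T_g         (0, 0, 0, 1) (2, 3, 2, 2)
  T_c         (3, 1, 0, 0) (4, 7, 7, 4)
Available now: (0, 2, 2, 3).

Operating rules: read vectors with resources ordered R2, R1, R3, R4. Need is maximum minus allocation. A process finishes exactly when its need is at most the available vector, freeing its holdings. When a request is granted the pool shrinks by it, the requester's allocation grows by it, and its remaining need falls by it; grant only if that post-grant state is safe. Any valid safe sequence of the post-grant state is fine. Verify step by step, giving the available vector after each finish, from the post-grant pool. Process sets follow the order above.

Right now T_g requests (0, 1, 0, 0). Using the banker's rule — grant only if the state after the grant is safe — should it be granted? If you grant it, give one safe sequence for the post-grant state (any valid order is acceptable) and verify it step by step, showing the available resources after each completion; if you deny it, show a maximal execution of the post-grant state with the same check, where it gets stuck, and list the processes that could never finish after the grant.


DENY. Granting would leave the state unsafe.
Key observation: after T_e, T_a the pool peaks at (1, 5, 5, 4), and each blocked process is short somewhere: T_f on R2; T_h on R1; T_g on R2; T_c on R1, R3.
After a pretend grant, a maximal execution: T_e, T_a — then nothing else fits. Verifying each step:
  pool = (0, 1, 2, 3)
  run T_e (needs (0, 1, 1, 1), free (0, 1, 2, 3)); after release of (1, 2, 3, 1) the pool is (1, 3, 5, 4)
  run T_a (needs (1, 3, 3, 2), free (1, 3, 5, 4)); after release of (0, 2, 0, 0) the pool is (1, 5, 5, 4)
  T_f still needs (2, 3, 1, 3) but only (1, 5, 5, 4) is free — short on R2
  T_h still needs (1, 6, 1, 1) but only (1, 5, 5, 4) is free — short on R1
  T_g still needs (2, 2, 2, 1) but only (1, 5, 5, 4) is free — short on R2
  T_c still needs (1, 6, 7, 4) but only (1, 5, 5, 4) is free — short on R1 and R3
Had the request been granted, T_f, T_h, T_g and T_c could never finish.


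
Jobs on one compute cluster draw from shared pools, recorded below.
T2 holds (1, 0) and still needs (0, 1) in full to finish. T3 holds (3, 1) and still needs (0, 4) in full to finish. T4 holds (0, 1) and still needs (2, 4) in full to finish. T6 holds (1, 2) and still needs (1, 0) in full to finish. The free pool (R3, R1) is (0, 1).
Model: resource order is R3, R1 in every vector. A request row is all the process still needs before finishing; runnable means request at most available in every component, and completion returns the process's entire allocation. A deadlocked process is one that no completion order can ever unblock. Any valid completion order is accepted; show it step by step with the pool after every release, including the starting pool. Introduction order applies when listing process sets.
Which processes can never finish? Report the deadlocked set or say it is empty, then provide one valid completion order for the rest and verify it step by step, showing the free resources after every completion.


Deadlocked: T3 and T4.
Key observation: even finishing T2, T6 leaves just (2, 3) free — too little R1 for any of the remaining processes.
One completion order for the rest: T2, T6. Step-by-step check:
  pool = (0, 1)
  T2: need (0, 1) fits (0, 1); releases (1, 0), pool now (1, 1)
  T6: need (1, 0) fits (1, 1); releases (1, 2), pool now (2, 3)
The blocked processes can never fit:
  blocked: T3 wants (0, 4), pool (2, 3) — not enough R1
  blocked: T4 wants (2, 4), pool (2, 3) — not enough R1


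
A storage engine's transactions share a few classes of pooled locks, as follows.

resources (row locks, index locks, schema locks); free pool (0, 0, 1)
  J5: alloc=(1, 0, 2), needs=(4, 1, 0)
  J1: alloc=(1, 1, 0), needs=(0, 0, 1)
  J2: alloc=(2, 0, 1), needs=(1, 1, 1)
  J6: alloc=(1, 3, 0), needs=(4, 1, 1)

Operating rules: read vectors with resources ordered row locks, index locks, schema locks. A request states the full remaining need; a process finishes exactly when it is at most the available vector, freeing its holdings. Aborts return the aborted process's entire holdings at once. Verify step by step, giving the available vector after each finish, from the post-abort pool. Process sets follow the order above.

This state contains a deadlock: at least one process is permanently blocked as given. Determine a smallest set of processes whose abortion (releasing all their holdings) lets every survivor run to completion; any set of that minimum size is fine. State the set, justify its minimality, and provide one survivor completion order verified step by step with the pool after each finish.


Abort J5.
Key observation: before aborting J5, J6 was permanently blocked — no order could ever run it; afterwards it completes at step 3.
Minimality: the empty abort set fails — the state is deadlocked as it stands.
The survivors complete as J1, J2, J6. Verifying each step (starting from the post-abort pool):
  pool = (1, 0, 3)
  J1: need (0, 0, 1) fits (1, 0, 3); releases (1, 1, 0), pool now (2, 1, 3)
  J2: need (1, 1, 1) fits (2, 1, 3); releases (2, 0, 1), pool now (4, 1, 4)
  J6: need (4, 1, 1) fits (4, 1, 4); releases (1, 3, 0), pool now (5, 4, 4)


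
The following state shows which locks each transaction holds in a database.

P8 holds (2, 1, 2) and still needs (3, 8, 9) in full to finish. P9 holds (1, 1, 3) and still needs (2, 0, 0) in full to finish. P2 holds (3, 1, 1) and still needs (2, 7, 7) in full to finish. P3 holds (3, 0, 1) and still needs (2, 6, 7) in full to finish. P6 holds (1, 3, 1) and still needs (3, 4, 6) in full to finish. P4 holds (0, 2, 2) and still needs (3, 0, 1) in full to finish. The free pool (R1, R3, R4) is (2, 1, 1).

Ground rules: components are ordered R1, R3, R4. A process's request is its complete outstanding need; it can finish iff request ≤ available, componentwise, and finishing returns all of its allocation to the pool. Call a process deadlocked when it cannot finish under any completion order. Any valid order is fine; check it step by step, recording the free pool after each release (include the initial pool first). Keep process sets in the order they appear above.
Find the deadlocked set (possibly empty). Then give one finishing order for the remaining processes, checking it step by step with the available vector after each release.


No process is deadlocked.
Key observation: no deadlock: P9 fits now, and the freed resources carry the rest through.
A valid finishing order for the others: P9, P4, P6, P3, P2, P8. Check, step by step:
  pool = (2, 1, 1)
  P9: need (2, 0, 0) fits (2, 1, 1); releases (1, 1, 3), pool now (3, 2, 4)
  P4: need (3, 0, 1) fits (3, 2, 4); releases (0, 2, 2), pool now (3, 4, 6)
  P6: need (3, 4, 6) fits (3, 4, 6); releases (1, 3, 1), pool now (4, 7, 7)
  P3: need (2, 6, 7) fits (4, 7, 7); releases (3, 0, 1), pool now (7, 7, 8)
  P2: need (2, 7, 7) fits (7, 7, 8); releases (3, 1, 1), pool now (10, 8, 9)
  P8: need (3, 8, 9) fits (10, 8, 9); releases (2, 1, 2), pool now (12, 9, 11)


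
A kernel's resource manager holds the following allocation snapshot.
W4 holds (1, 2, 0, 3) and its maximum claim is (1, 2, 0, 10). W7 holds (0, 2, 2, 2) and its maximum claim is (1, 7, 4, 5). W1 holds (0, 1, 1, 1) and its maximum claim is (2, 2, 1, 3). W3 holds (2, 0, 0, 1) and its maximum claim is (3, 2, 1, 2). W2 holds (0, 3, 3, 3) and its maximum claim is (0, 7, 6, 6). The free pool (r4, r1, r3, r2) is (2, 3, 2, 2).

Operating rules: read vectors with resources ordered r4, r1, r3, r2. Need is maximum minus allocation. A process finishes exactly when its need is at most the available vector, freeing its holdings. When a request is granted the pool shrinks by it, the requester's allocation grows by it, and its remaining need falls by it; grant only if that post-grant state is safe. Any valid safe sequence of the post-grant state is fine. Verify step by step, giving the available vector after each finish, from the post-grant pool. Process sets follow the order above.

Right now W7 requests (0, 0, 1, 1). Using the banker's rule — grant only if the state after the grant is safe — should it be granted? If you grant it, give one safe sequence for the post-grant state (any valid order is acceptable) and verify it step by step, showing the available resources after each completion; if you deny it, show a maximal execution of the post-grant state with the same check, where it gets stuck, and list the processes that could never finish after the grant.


DENY — the pretend-granted state is unsafe.
Key observation: after W3, W1 the pool peaks at (4, 4, 2, 3), and each blocked process is short somewhere: W4 on r2; W7 on r1; W2 on r3.
After a pretend grant, a maximal execution: W3, W1 — then nothing else fits. Verifying each step:
  pool = (2, 3, 1, 1)
  run W3 (needs (1, 2, 1, 1), free (2, 3, 1, 1)); after release of (2, 0, 0, 1) the pool is (4, 3, 1, 2)
  run W1 (needs (2, 1, 0, 2), free (4, 3, 1, 2)); after release of (0, 1, 1, 1) the pool is (4, 4, 2, 3)
  blocked: W4 wants (0, 0, 0, 7), pool (4, 4, 2, 3) — not enough r2
  blocked: W7 wants (1, 5, 1, 2), pool (4, 4, 2, 3) — not enough r1
  blocked: W2 wants (0, 4, 3, 3), pool (4, 4, 2, 3) — not enough r3
Post-grant, the permanently blocked set is W4, W7 and W2.


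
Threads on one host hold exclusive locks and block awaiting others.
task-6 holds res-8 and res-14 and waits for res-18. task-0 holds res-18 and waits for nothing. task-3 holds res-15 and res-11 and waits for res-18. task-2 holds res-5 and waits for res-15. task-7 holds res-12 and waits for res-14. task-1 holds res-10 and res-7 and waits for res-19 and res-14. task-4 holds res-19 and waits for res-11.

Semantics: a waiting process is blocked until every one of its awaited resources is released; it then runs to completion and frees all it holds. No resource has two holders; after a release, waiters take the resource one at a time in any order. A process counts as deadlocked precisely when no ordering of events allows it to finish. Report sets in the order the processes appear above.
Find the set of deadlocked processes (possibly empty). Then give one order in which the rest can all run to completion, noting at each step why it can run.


No process is deadlocked.
Key observation: there is no circular wait here — follow any chain and it reaches a process that is free to run now.
A valid finishing order for the others: task-0, task-3, task-6, task-4, task-7, task-1, task-2.
Check, step by step:
  task-0 waits on nothing -> runs at once and releases res-18
  run task-3 (all its waits — res-18 — are resolved); releases res-15 and res-11
  run task-6 (all its waits — res-18 — are resolved); releases res-8 and res-14
  run task-4 (all its waits — res-11 — are resolved); releases res-19
  run task-7 (all its waits — res-14 — are resolved); releases res-12
  run task-1 (all its waits — res-19 and res-14 — are resolved); releases res-10 and res-7
  run task-2 (all its waits — res-15 — are resolved); releases res-5


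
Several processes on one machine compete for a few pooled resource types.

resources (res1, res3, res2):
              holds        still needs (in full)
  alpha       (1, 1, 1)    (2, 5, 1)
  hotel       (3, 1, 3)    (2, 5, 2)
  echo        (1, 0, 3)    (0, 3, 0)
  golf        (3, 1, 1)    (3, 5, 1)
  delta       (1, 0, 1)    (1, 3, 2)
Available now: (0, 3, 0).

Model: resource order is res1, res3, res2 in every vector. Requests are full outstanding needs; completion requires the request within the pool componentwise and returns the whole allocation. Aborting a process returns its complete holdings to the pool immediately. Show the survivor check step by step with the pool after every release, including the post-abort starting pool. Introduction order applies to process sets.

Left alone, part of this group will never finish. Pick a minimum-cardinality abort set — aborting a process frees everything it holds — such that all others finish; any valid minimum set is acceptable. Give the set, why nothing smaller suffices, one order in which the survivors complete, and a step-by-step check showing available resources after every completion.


The answer: abort alpha and hotel.
Key observation: golf was stuck for good until alpha and hotel gave back (4, 2, 4); in the order shown it finishes at step 3.
No one abort is enough; case by case: alpha alone leaves hotel blocked (short on res3); hotel alone leaves alpha blocked (short on res3); echo alone leaves alpha blocked (short on res3); golf alone leaves alpha blocked (short on res3); delta alone leaves alpha blocked (short on res3).
The survivors complete as echo, delta, golf. Walking it through (starting from the post-abort pool):
  pool = (4, 5, 4)
  echo: need (0, 3, 0) fits (4, 5, 4); releases (1, 0, 3), pool now (5, 5, 7)
  delta: need (1, 3, 2) fits (5, 5, 7); releases (1, 0, 1), pool now (6, 5, 8)
  golf: need (3, 5, 1) fits (6, 5, 8); releases (3, 1, 1), pool now (9, 6, 9)


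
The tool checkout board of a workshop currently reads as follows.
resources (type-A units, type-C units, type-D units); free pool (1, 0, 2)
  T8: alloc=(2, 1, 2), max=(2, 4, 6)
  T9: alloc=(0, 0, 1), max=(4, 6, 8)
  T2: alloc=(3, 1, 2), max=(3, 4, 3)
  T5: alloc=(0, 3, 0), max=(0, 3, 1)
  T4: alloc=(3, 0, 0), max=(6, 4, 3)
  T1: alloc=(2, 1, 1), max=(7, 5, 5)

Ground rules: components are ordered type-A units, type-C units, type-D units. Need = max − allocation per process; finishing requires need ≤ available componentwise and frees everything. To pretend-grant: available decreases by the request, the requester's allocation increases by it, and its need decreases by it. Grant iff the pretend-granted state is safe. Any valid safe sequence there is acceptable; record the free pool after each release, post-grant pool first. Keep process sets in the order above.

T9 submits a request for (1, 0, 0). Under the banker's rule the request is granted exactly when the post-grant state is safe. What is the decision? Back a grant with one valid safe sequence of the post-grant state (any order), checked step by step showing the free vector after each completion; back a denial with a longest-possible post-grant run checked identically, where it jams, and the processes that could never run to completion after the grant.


GRANT: granting preserves safety; a valid post-grant sequence is T5, T2, T8, T1, T9, T4.
Key observation: (0, 0, 2) free after granting still covers T5 first, and each release covers the next.
Check on the post-grant state, step by step:
  pool = (0, 0, 2)
  run T5 (needs (0, 0, 1), free (0, 0, 2)); after release of (0, 3, 0) the pool is (0, 3, 2)
  run T2 (needs (0, 3, 1), free (0, 3, 2)); after release of (3, 1, 2) the pool is (3, 4, 4)
  run T8 (needs (0, 3, 4), free (3, 4, 4)); after release of (2, 1, 2) the pool is (5, 5, 6)
  run T1 (needs (5, 4, 4), free (5, 5, 6)); after release of (2, 1, 1) the pool is (7, 6, 7)
  run T9 (needs (3, 6, 7), free (7, 6, 7)); after release of (1, 0, 1) the pool is (8, 6, 8)
  run T4 (needs (3, 4, 3), free (8, 6, 8)); after release of (3, 0, 0) the pool is (11, 6, 8)


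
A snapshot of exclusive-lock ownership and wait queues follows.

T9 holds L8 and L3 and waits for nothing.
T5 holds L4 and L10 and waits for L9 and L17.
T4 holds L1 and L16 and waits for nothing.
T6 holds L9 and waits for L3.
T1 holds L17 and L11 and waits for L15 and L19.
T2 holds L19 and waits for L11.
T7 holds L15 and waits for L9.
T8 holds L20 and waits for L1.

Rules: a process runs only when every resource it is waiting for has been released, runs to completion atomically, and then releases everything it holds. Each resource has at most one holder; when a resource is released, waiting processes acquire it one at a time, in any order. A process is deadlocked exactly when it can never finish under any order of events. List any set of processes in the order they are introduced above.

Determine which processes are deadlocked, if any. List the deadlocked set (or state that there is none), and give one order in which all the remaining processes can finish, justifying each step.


The deadlocked set is T5, T1 and T2.
Key observation: the waits loop around T1 -> T2 -> T1 with no way out; T5 waits into the deadlock from upstream.
The rest can finish in the order T9, T4, T6, T7, T8.
Check, step by step:
  T9 waits on nothing -> runs at once and releases L8 and L3
  T4 waits on nothing -> runs at once and releases L1 and L16
  T6 waits on L3 — all released -> runs and releases L9
  T7 waits on L9 — all released -> runs and releases L15
  T8 waits on L1 — all released -> runs and releases L20


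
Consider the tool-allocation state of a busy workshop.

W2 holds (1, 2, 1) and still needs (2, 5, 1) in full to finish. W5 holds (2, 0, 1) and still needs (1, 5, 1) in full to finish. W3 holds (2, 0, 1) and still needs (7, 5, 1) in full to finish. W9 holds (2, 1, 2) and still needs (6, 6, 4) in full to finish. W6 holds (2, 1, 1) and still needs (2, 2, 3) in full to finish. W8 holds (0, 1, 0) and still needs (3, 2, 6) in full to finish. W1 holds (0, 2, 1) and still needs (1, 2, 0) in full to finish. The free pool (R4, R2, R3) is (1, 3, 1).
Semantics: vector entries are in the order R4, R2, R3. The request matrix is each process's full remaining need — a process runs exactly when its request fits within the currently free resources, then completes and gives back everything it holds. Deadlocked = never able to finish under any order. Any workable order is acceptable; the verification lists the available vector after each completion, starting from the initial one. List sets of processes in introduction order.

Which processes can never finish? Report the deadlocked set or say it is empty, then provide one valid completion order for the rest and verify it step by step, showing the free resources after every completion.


Nothing here is deadlocked.
Key observation: W1 can run right away; the returned allocation unlocks the remaining processes in turn.
A valid finishing order for the others: W1, W5, W2, W6, W9, W3, W8. Step-by-step check:
  pool = (1, 3, 1)
  W1 needs (1, 2, 0) <= (1, 3, 1) -> finishes; pool += (0, 2, 1) = (1, 5, 2)
  W5 needs (1, 5, 1) <= (1, 5, 2) -> finishes; pool += (2, 0, 1) = (3, 5, 3)
  W2 needs (2, 5, 1) <= (3, 5, 3) -> finishes; pool += (1, 2, 1) = (4, 7, 4)
  W6 needs (2, 2, 3) <= (4, 7, 4) -> finishes; pool += (2, 1, 1) = (6, 8, 5)
  W9 needs (6, 6, 4) <= (6, 8, 5) -> finishes; pool += (2, 1, 2) = (8, 9, 7)
  W3 needs (7, 5, 1) <= (8, 9, 7) -> finishes; pool += (2, 0, 1) = (10, 9, 8)
  W8 needs (3, 2, 6) <= (10, 9, 8) -> finishes; pool += (0, 1, 0) = (10, 10, 8)


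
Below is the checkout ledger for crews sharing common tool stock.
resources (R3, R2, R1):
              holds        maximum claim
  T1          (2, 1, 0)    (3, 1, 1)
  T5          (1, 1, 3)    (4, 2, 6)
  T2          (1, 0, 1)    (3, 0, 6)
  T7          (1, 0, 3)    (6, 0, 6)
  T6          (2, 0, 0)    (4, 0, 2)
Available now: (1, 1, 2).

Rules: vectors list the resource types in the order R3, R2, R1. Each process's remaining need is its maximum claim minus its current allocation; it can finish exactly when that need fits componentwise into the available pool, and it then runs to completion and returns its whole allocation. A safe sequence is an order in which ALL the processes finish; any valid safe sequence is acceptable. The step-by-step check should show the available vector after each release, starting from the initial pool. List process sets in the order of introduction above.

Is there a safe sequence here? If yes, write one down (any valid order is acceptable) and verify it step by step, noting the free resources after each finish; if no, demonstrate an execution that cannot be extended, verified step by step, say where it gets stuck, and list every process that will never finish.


The state is UNSAFE.
Key observation: no order helps: past T1, T6, the free pool tops out at (5, 2, 2), below what each blocked process needs in R1.
The run T1, T6 cannot be extended any further. Check, step by step:
  pool = (1, 1, 2)
  T1: need (1, 0, 1) fits (1, 1, 2); releases (2, 1, 0), pool now (3, 2, 2)
  T6: need (2, 0, 2) fits (3, 2, 2); releases (2, 0, 0), pool now (5, 2, 2)
  blocked: T5 wants (3, 1, 3), pool (5, 2, 2) — not enough R1
  blocked: T2 wants (2, 0, 5), pool (5, 2, 2) — not enough R1
  blocked: T7 wants (5, 0, 3), pool (5, 2, 2) — not enough R1
Permanently blocked: T5, T2 and T7.


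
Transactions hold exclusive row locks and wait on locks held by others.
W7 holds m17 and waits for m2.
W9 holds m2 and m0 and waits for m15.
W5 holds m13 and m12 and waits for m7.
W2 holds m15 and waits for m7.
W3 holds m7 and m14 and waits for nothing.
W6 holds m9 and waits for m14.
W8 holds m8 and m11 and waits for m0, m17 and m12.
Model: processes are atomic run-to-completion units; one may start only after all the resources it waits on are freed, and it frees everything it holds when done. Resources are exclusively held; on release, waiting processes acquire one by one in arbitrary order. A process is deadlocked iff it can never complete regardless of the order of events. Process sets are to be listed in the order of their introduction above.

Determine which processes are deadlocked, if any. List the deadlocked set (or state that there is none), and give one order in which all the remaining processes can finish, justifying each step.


No process is deadlocked.
Key observation: all waits point, directly or indirectly, at processes that can finish, so nothing is permanently blocked.
One completion order for the rest: W3, W2, W9, W5, W6, W7, W8.
Verifying each step:
  run W3 (it waits on nothing); releases m7 and m14
  W2 waits on m7 — all released -> runs and releases m15
  W9 waits on m15 — all released -> runs and releases m2 and m0
  W5 waits on m7 — all released -> runs and releases m13 and m12
  W6 waits on m14 — all released -> runs and releases m9
  W7 waits on m2 — all released -> runs and releases m17
  W8 waits on m0, m17 and m12 — all released -> runs and releases m8 and m11


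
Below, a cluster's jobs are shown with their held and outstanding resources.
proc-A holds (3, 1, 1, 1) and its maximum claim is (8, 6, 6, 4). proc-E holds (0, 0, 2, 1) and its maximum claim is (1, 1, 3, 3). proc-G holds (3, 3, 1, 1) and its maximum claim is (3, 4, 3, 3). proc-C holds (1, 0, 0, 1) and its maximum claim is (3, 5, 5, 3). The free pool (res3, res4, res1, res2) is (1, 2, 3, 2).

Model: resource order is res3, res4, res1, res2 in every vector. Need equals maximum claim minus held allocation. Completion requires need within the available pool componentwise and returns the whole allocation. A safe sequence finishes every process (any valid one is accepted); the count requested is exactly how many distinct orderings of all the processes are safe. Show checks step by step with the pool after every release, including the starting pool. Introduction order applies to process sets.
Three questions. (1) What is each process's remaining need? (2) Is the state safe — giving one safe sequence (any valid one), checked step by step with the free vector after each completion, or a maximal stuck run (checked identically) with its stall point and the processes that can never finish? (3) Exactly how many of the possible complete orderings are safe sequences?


(1) Need matrix, components ordered res3, res4, res1, res2:
  proc-A: (5, 5, 5, 3)
  proc-E: (1, 1, 1, 2)
  proc-G: (0, 1, 2, 2)
  proc-C: (2, 5, 5, 2)
(2) SAFE. One safe sequence: proc-E, proc-G, proc-C, proc-A.
Key observation: the order's first zero-slack moment is proc-E ((1, 1, 1, 2) needed, (1, 2, 3, 2) free — a requested resource with nothing to spare).
Walking it through:
  pool = (1, 2, 3, 2)
  run proc-E (needs (1, 1, 1, 2), free (1, 2, 3, 2)); after release of (0, 0, 2, 1) the pool is (1, 2, 5, 3)
  run proc-G (needs (0, 1, 2, 2), free (1, 2, 5, 3)); after release of (3, 3, 1, 1) the pool is (4, 5, 6, 4)
  run proc-C (needs (2, 5, 5, 2), free (4, 5, 6, 4)); after release of (1, 0, 0, 1) the pool is (5, 5, 6, 5)
  run proc-A (needs (5, 5, 5, 3), free (5, 5, 6, 5)); after release of (3, 1, 1, 1) the pool is (8, 6, 7, 6)
(3) The exact count: 2 of the possible complete orderings are safe sequences.


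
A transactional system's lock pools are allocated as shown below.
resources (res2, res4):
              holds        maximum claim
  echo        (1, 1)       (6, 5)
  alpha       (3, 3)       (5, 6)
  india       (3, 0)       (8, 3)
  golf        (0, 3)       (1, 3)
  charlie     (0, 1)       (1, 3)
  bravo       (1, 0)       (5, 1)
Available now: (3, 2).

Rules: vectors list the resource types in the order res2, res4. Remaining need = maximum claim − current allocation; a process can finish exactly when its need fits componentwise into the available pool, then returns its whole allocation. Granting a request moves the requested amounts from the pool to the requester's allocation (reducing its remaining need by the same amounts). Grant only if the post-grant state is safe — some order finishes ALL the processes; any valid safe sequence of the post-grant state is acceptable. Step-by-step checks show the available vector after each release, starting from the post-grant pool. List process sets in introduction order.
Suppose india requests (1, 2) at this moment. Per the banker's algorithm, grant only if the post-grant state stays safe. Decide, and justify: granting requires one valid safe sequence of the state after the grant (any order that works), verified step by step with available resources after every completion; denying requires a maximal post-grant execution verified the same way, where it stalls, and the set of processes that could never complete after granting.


GRANT. The post-grant state is safe; one safe sequence: golf, alpha, bravo, india, echo, charlie.
Key observation: granting shrinks the pool to (2, 0), yet golf still fits and the chain goes through.
Check on the post-grant state, step by step:
  pool = (2, 0)
  golf needs (1, 0) <= (2, 0) -> finishes; pool += (0, 3) = (2, 3)
  alpha needs (2, 3) <= (2, 3) -> finishes; pool += (3, 3) = (5, 6)
  bravo needs (4, 1) <= (5, 6) -> finishes; pool += (1, 0) = (6, 6)
  india needs (4, 1) <= (6, 6) -> finishes; pool += (4, 2) = (10, 8)
  echo needs (5, 4) <= (10, 8) -> finishes; pool += (1, 1) = (11, 9)
  charlie needs (1, 2) <= (11, 9) -> finishes; pool += (0, 1) = (11, 10)


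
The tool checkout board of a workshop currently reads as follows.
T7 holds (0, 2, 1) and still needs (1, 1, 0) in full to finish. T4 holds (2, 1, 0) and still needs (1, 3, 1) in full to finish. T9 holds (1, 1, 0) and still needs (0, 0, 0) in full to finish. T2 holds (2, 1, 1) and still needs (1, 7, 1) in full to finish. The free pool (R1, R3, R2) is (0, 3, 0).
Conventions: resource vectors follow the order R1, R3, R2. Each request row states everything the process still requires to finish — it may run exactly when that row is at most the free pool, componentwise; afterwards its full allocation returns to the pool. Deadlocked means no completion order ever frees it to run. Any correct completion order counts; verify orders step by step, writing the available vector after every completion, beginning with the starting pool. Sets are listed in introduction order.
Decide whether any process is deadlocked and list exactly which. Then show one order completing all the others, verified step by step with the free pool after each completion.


No process is deadlocked.
Key observation: beginning at T9, releases accumulate fast enough that every process eventually fits.
The rest can finish in the order T9, T7, T4, T2. Check, step by step:
  pool = (0, 3, 0)
  T9 needs (0, 0, 0) <= (0, 3, 0) -> finishes; pool += (1, 1, 0) = (1, 4, 0)
  T7 needs (1, 1, 0) <= (1, 4, 0) -> finishes; pool += (0, 2, 1) = (1, 6, 1)
  T4 needs (1, 3, 1) <= (1, 6, 1) -> finishes; pool += (2, 1, 0) = (3, 7, 1)
  T2 needs (1, 7, 1) <= (3, 7, 1) -> finishes; pool += (2, 1, 1) = (5, 8, 2)


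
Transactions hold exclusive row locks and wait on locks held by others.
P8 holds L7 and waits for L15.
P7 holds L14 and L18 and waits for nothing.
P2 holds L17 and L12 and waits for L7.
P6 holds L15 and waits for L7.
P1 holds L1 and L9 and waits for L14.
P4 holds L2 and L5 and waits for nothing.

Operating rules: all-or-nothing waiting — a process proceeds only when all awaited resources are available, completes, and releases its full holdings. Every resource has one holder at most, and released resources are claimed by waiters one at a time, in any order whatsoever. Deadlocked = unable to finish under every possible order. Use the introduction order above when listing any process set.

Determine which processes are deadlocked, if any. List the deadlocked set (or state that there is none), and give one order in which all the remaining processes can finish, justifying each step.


Deadlocked: P8, P2 and P6.
Key observation: the cycle P8 -> P6 -> P8 can never break — each member waits on the next; P2 waits into the deadlock from upstream.
A valid finishing order for the others: P7, P4, P1.
Walking it through:
  P7 waits on nothing -> runs at once and releases L14 and L18
  P4 waits on nothing -> runs at once and releases L2 and L5
  P1 waits on L14 — all released -> runs and releases L1 and L9


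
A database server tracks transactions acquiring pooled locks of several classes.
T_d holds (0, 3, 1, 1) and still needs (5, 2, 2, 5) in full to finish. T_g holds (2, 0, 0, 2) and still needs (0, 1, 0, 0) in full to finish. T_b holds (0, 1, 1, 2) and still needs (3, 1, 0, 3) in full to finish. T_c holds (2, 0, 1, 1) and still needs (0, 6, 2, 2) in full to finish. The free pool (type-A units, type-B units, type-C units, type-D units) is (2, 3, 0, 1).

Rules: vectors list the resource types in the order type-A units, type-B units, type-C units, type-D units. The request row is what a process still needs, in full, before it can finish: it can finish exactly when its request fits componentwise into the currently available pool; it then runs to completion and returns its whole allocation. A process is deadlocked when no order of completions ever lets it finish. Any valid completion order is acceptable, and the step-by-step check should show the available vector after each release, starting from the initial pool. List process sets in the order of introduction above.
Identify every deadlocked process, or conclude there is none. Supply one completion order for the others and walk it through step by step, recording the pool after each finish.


Deadlocked set: T_d and T_c.
Key observation: once T_g, T_b finish, the pool peaks at (4, 4, 1, 5) — and every remaining process still needs more type-C units than that.
A valid finishing order for the others: T_g, T_b. Check, step by step:
  pool = (2, 3, 0, 1)
  run T_g (needs (0, 1, 0, 0), free (2, 3, 0, 1)); after release of (2, 0, 0, 2) the pool is (4, 3, 0, 3)
  run T_b (needs (3, 1, 0, 3), free (4, 3, 0, 3)); after release of (0, 1, 1, 2) the pool is (4, 4, 1, 5)
The blocked processes can never fit:
  blocked: T_d wants (5, 2, 2, 5), pool (4, 4, 1, 5) — not enough type-A units and type-C units
  blocked: T_c wants (0, 6, 2, 2), pool (4, 4, 1, 5) — not enough type-B units and type-C units


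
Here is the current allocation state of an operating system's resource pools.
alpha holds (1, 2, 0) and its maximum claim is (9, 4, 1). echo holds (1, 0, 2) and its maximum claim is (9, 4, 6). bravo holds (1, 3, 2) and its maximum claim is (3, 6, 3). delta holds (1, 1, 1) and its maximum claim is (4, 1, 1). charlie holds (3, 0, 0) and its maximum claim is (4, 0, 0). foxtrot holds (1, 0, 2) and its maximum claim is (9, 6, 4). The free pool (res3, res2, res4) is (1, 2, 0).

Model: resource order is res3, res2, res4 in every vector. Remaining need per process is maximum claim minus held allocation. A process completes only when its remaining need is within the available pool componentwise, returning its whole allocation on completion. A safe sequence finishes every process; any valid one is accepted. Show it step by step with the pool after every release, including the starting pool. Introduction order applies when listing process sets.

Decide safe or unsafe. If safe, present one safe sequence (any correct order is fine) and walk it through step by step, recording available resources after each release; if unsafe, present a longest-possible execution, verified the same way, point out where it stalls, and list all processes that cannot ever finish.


The state is UNSAFE.
Key observation: after charlie, delta, bravo complete, (6, 6, 3) is the best the pool ever gets, yet each leftover process wants more res3.
A maximal execution: charlie, delta, bravo — then nothing else fits. Verifying each step:
  pool = (1, 2, 0)
  run charlie (needs (1, 0, 0), free (1, 2, 0)); after release of (3, 0, 0) the pool is (4, 2, 0)
  run delta (needs (3, 0, 0), free (4, 2, 0)); after release of (1, 1, 1) the pool is (5, 3, 1)
  run bravo (needs (2, 3, 1), free (5, 3, 1)); after release of (1, 3, 2) the pool is (6, 6, 3)
  blocked: alpha wants (8, 2, 1), pool (6, 6, 3) — not enough res3
  blocked: echo wants (8, 4, 4), pool (6, 6, 3) — not enough res3 and res4
  blocked: foxtrot wants (8, 6, 2), pool (6, 6, 3) — not enough res3
Processes that can never finish: alpha, echo and foxtrot.


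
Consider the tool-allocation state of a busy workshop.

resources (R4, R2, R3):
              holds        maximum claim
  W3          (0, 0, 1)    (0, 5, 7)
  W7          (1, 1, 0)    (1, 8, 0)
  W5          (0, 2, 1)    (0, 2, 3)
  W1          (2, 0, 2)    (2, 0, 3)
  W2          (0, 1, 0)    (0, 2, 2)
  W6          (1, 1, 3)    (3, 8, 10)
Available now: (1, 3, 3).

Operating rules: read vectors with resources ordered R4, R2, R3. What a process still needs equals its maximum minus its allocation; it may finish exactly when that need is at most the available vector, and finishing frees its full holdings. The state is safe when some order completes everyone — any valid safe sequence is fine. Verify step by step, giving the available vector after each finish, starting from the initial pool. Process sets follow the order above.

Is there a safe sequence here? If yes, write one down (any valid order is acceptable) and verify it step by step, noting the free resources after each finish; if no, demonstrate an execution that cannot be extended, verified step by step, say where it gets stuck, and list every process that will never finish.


UNSAFE — no complete ordering exists.
Key observation: after W1, W5, W2, W3 complete, (3, 6, 7) is the best the pool ever gets, yet each leftover process wants more R2.
Going as far as possible: W1, W5, W2, W3; after that, nothing fits. Verifying each step:
  pool = (1, 3, 3)
  run W1 (needs (0, 0, 1), free (1, 3, 3)); after release of (2, 0, 2) the pool is (3, 3, 5)
  run W5 (needs (0, 0, 2), free (3, 3, 5)); after release of (0, 2, 1) the pool is (3, 5, 6)
  run W2 (needs (0, 1, 2), free (3, 5, 6)); after release of (0, 1, 0) the pool is (3, 6, 6)
  run W3 (needs (0, 5, 6), free (3, 6, 6)); after release of (0, 0, 1) the pool is (3, 6, 7)
  W7 still needs (0, 7, 0) but only (3, 6, 7) is free — short on R2
  W6 still needs (2, 7, 7) but only (3, 6, 7) is free — short on R2
Permanently blocked: W7 and W6.


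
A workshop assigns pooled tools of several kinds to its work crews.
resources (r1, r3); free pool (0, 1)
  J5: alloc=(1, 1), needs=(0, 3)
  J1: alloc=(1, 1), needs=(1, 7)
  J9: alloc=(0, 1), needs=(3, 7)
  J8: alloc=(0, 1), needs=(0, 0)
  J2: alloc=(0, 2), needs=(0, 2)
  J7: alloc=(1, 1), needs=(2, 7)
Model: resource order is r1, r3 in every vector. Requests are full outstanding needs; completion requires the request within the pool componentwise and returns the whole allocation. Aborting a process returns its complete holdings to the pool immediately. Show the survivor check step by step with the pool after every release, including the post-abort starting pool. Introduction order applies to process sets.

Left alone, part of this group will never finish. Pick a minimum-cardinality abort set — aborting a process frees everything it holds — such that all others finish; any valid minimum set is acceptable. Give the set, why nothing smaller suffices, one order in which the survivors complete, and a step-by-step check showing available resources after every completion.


Minimum abort set: J1 and J7.
Key observation: the returned (2, 2) from J1 and J7 is what brings J9 — unrunnable before, under any order — into play at step 4.
Why nothing smaller works — every single abort fails: J5 alone leaves J1 blocked (short on r3); J1 alone leaves J9 blocked (short on r1 and r3); J9 alone leaves J1 blocked (short on r3); J8 alone leaves J1 blocked (short on r3); J2 alone leaves J1 blocked (short on r3); J7 alone leaves J1 blocked (short on r3).
The survivors complete as J8, J5, J2, J9. Verifying each step (starting from the post-abort pool):
  pool = (2, 3)
  J8: need (0, 0) fits (2, 3); releases (0, 1), pool now (2, 4)
  J5: need (0, 3) fits (2, 4); releases (1, 1), pool now (3, 5)
  J2: need (0, 2) fits (3, 5); releases (0, 2), pool now (3, 7)
  J9: need (3, 7) fits (3, 7); releases (0, 1), pool now (3, 8)
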